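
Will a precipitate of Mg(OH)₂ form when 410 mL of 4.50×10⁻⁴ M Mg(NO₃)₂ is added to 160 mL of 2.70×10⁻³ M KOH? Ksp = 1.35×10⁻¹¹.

After mixing, V = 410 mL + 160 mL = 570 mL.
[Mg²⁺] = (4.50×10⁻⁴)(410)/570 = 3.24×10⁻⁴ M
[OH⁻] = (2.70×10⁻³)(160)/570 = 7.58×10⁻⁴ M
Q = [Mg²⁺][OH⁻]^2 = 1.86×10⁻¹⁰
Since Q (1.86×10⁻¹⁰) exceeds Ksp (1.35×10⁻¹¹), Mg(OH)₂ will precipitate.

Yes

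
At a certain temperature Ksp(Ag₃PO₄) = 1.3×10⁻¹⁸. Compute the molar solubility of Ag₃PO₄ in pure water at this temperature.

Ag₃PO₄(s) ⇌ 3 Ag⁺(aq) + PO₄³⁻(aq)
If s mol/L of Ag₃PO₄ dissolves, [Ag⁺] = 3s and [PO₄³⁻] = s.
Ksp = [Ag⁺]^3[PO₄³⁻] = (3s)^3 · s = 27s^4
27s^4 = 1.3×10⁻¹⁸  ⇒  s^4 = 4.8×10⁻²⁰
s = 1.5×10⁻⁵ mol/L

1.5×10⁻⁵ M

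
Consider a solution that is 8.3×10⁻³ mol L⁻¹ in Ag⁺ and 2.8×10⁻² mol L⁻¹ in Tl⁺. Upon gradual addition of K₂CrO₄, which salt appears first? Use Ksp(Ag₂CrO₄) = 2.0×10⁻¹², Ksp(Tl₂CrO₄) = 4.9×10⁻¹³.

Tl₂CrO₄

Each salt precipitates once Q = Ksp for that salt.
For Ag₂CrO₄: [CrO₄²⁻] = (Ksp/[Ag⁺]^2) = 2.9×10⁻⁸ mol L⁻¹
For Tl₂CrO₄: [CrO₄²⁻] = (Ksp/[Tl⁺]^2) = 6.3×10⁻¹⁰ mol L⁻¹
The smaller threshold [CrO₄²⁻] is reached first, so Tl₂CrO₄ precipitates first.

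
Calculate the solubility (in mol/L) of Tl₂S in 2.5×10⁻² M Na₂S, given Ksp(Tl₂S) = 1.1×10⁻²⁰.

3.3×10⁻¹⁰ M

Tl₂S(s) ⇌ 2 Tl⁺(aq) + S²⁻(aq)
S²⁻ is already present at 2.5×10⁻² M. If s mol/L of Tl₂S dissolves, [Tl⁺] = 2s while [S²⁻] ≈ 2.5×10⁻² M.
Ksp = [Tl⁺]^2[S²⁻] = (2s)^2(2.5×10⁻²)
(2s)^2 = 1.1×10⁻²⁰ / (2.5×10⁻²) = 4.4×10⁻¹⁹
s = 3.3×10⁻¹⁰ M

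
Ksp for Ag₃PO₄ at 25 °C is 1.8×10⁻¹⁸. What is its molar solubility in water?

Ag₃PO₄(s) ⇌ 3 Ag⁺(aq) + PO₄³⁻(aq)
With molar solubility s: [Ag⁺] = 3s, [PO₄³⁻] = s.
Ksp = [Ag⁺]^3[PO₄³⁻] = (3s)^3 · s = 27s^4
27s^4 = 1.8×10⁻¹⁸  ⇒  s^4 = 6.7×10⁻²⁰
Taking the 4th root, s = 1.6×10⁻⁵ mol L⁻¹.

1.6×10⁻⁵ M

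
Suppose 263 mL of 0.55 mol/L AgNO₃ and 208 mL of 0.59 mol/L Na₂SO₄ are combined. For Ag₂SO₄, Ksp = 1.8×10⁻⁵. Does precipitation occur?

Yes

After mixing, V = 263 mL + 208 mL = 471 mL.
[Ag⁺] = (0.55)(263)/471 = 0.31 mol/L
[SO₄²⁻] = (0.59)(208)/471 = 0.26 mol/L
Q = [Ag⁺]^2[SO₄²⁻] = 2.5×10⁻²
Because Q > Ksp (2.5×10⁻² vs 1.8×10⁻⁵), a precipitate of Ag₂SO₄ forms.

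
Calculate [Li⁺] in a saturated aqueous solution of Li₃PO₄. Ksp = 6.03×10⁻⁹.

1.16×10⁻² M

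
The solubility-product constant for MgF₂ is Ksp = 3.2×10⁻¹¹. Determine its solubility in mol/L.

2.0×10⁻⁴ M

MgF₂(s) ⇌ Mg²⁺(aq) + 2 F⁻(aq)
If s mol/L of MgF₂ dissolves, [Mg²⁺] = s and [F⁻] = 2s.
Ksp = [Mg²⁺][F⁻]^2 = s · (2s)^2 = 4s^3
4s^3 = 3.2×10⁻¹¹  ⇒  s^3 = 8.0×10⁻¹²
s = (8.0×10⁻¹²)^(1/3) = 2.0×10⁻⁴ mol L⁻¹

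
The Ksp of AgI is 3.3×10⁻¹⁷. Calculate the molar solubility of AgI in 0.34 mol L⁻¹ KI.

9.7×10⁻¹⁷ M

AgI(s) ⇌ Ag⁺(aq) + I⁻(aq)
The solution already contains I⁻ at 0.34 mol L⁻¹. Let s be the molar solubility of AgI.
[I⁻] ≈ 0.34 mol L⁻¹ (common ion dominates); [Ag⁺] = s.
Ksp = [Ag⁺][I⁻] = s(0.34)
s = 3.3×10⁻¹⁷ / (0.34) = 9.7×10⁻¹⁷
s = 9.7×10⁻¹⁷ mol L⁻¹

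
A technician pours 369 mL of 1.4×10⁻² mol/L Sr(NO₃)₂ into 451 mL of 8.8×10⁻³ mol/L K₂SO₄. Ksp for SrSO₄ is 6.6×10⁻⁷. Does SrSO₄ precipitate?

After mixing, V = 369 mL + 451 mL = 820 mL.
[Sr²⁺] = (1.4×10⁻²)(369)/820 = 6.3×10⁻³ mol/L
[SO₄²⁻] = (8.8×10⁻³)(451)/820 = 4.8×10⁻³ mol/L
Q = [Sr²⁺][SO₄²⁻] = 3.0×10⁻⁵
Since Q (3.0×10⁻⁵) exceeds Ksp (6.6×10⁻⁷), SrSO₄ will precipitate.

Yes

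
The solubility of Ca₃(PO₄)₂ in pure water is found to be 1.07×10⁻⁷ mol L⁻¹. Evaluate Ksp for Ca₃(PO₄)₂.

Ksp = 1.51×10⁻³³

Ca₃(PO₄)₂(s) ⇌ 3 Ca²⁺(aq) + 2 PO₄³⁻(aq)
With molar solubility s: [Ca²⁺] = 3s, [PO₄³⁻] = 2s.
Ksp = [Ca²⁺]^3[PO₄³⁻]^2 = (3s)^3 · (2s)^2 = 108s^5
Ksp = 108 × (1.07×10⁻⁷)^5 = 1.51×10⁻³³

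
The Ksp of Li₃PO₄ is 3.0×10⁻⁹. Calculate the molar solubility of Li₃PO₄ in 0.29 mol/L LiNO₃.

1.2×10⁻⁷ M

Li₃PO₄(s) ⇌ 3 Li⁺(aq) + PO₄³⁻(aq)
The solution already contains Li⁺ at 0.29 mol/L. Let s be the molar solubility of Li₃PO₄.
[Li⁺] ≈ 0.29 mol/L (common ion dominates); [PO₄³⁻] = s.
Ksp = [Li⁺]^3[PO₄³⁻] = (0.29)^3s
s = 3.0×10⁻⁹ / (0.29)^3 = 1.2×10⁻⁷
s = 1.2×10⁻⁷ mol/L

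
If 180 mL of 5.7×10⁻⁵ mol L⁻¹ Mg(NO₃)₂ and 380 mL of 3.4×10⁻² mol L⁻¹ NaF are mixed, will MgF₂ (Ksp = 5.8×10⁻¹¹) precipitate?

After mixing, V = 180 mL + 380 mL = 560 mL.
[Mg²⁺] = (5.7×10⁻⁵)(180)/560 = 1.8×10⁻⁵ mol L⁻¹
[F⁻] = (3.4×10⁻²)(380)/560 = 2.3×10⁻² mol L⁻¹
Q = [Mg²⁺][F⁻]^2 = 9.8×10⁻⁹
Because Q > Ksp (9.8×10⁻⁹ vs 5.8×10⁻¹¹), a precipitate of MgF₂ forms.

Yes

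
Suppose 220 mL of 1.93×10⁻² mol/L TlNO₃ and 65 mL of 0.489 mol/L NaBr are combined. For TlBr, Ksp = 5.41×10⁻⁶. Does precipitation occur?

Total volume after mixing = 220 + 65 = 285 mL.
[Tl⁺] = (1.93×10⁻²)(220)/285 = 1.49×10⁻² mol/L
[Br⁻] = (0.489)(65)/285 = 0.112 mol/L
Q = [Tl⁺][Br⁻] = 1.66×10⁻³
Because Q > Ksp (1.66×10⁻³ vs 5.41×10⁻⁶), a precipitate of TlBr forms.

Yes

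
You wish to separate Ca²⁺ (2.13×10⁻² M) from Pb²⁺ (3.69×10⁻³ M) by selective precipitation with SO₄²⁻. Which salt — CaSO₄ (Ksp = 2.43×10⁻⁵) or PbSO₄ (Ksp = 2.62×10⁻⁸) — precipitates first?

PbSO₄

Each salt precipitates once Q = Ksp for that salt.
For CaSO₄: [SO₄²⁻] = (Ksp/[Ca²⁺]) = 1.14×10⁻³ M
For PbSO₄: [SO₄²⁻] = (Ksp/[Pb²⁺]) = 7.10×10⁻⁶ M
PbSO₄ requires the lower [SO₄²⁻], so it precipitates first.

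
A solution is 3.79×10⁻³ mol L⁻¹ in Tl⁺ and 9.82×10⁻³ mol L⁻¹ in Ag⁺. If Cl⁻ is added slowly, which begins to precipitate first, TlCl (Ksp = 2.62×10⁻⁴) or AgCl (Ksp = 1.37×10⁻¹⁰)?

Precipitation of each salt begins when its ion product equals Ksp.
For TlCl: [Cl⁻] = (Ksp/[Tl⁺]) = 6.91×10⁻² mol L⁻¹
For AgCl: [Cl⁻] = (Ksp/[Ag⁺]) = 1.40×10⁻⁸ mol L⁻¹
The smaller threshold [Cl⁻] is reached first, so AgCl precipitates first.

AgCl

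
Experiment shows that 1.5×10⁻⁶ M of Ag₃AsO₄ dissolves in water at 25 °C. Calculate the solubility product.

Ksp = 1.4×10⁻²²

Ag₃AsO₄(s) ⇌ 3 Ag⁺(aq) + AsO₄³⁻(aq)
For each mole of Ag₃AsO₄ that dissolves per liter, [Ag⁺] = 3s and [AsO₄³⁻] = s; let s denote this solubility.
Ksp = [Ag⁺]^3[AsO₄³⁻] = (3s)^3 · s = 27s^4
Ksp = 27 × (1.5×10⁻⁶)^4 = 1.4×10⁻²²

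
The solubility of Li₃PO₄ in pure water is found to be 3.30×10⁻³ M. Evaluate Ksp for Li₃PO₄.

Li₃PO₄(s) ⇌ 3 Li⁺(aq) + PO₄³⁻(aq)
For each mole of Li₃PO₄ that dissolves per liter, [Li⁺] = 3s and [PO₄³⁻] = s; let s denote this solubility.
Ksp = [Li⁺]^3[PO₄³⁻] = (3s)^3 · s = 27s^4
Ksp = 27 × (3.30×10⁻³)^4 = 3.20×10⁻⁹

Ksp = 3.20×10⁻⁹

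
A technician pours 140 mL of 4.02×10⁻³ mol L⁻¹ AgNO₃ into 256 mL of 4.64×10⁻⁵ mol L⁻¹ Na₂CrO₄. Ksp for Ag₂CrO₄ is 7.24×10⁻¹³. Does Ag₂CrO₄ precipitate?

Yes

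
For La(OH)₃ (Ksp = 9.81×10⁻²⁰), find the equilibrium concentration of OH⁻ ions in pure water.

2.33×10⁻⁵ M

La(OH)₃(s) ⇌ La³⁺(aq) + 3 OH⁻(aq)
Let s be the molar solubility. Then [La³⁺] = s and [OH⁻] = 3s.
Ksp = [La³⁺][OH⁻]^3 = s · (3s)^3 = 27s^4 = 9.81×10⁻²⁰
s = 7.76×10⁻⁶ mol/L
[OH⁻] = 3s = 2.33×10⁻⁵ mol/L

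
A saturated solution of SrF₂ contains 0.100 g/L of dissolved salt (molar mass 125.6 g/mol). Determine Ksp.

s = (0.100 g L⁻¹)/(125.6 g mol⁻¹) = 7.9618×10⁻⁴ M
SrF₂(s) ⇌ Sr²⁺(aq) + 2 F⁻(aq)
Let s be the molar solubility. Then [Sr²⁺] = s and [F⁻] = 2s.
Ksp = [Sr²⁺][F⁻]^2 = s · (2s)^2 = 4s^3
Ksp = 4 × (7.9618×10⁻⁴)^3 = 2.02×10⁻⁹

Ksp = 2.02×10⁻⁹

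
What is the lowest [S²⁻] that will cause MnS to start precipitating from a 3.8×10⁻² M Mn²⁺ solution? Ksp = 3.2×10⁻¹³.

8.4×10⁻¹² M

Precipitation begins when Q = Ksp.
MnS(s) ⇌ Mn²⁺(aq) + S²⁻(aq)
Ksp = [Mn²⁺][S²⁻] = [S²⁻](3.8×10⁻²)
[S²⁻] = 3.2×10⁻¹³ / (3.8×10⁻²) = 8.4×10⁻¹²
[S²⁻] = 8.4×10⁻¹² M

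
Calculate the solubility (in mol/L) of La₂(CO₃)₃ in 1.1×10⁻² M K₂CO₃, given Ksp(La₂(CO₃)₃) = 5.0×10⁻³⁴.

La₂(CO₃)₃(s) ⇌ 2 La³⁺(aq) + 3 CO₃²⁻(aq)
The solution already contains CO₃²⁻ at 1.1×10⁻² M. Let s be the molar solubility of La₂(CO₃)₃.
[CO₃²⁻] ≈ 1.1×10⁻² M (common ion dominates); [La³⁺] = 2s.
Ksp = [La³⁺]^2[CO₃²⁻]^3 = (2s)^2(1.1×10⁻²)^3
(2s)^2 = 5.0×10⁻³⁴ / (1.1×10⁻²)^3 = 3.8×10⁻²⁸
s = 9.7×10⁻¹⁵ M

9.7×10⁻¹⁵ M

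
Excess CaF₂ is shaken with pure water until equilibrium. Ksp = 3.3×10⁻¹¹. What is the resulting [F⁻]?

CaF₂(s) ⇌ Ca²⁺(aq) + 2 F⁻(aq)
Call the molar solubility s, so that [Ca²⁺] = s and [F⁻] = 2s.
Ksp = [Ca²⁺][F⁻]^2 = s · (2s)^2 = 4s^3 = 3.3×10⁻¹¹
s = 2.0×10⁻⁴ mol L⁻¹
[F⁻] = 2s = 4.0×10⁻⁴ mol L⁻¹

4.0×10⁻⁴ M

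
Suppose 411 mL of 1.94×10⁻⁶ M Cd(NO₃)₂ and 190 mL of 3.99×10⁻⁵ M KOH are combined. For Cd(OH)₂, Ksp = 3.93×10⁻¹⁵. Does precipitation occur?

No

Total volume after mixing = 411 + 190 = 601 mL.
[Cd²⁺] = (1.94×10⁻⁶)(411)/601 = 1.33×10⁻⁶ M
[OH⁻] = (3.99×10⁻⁵)(190)/601 = 1.26×10⁻⁵ M
Q = [Cd²⁺][OH⁻]^2 = 2.11×10⁻¹⁶
Q < Ksp (2.11×10⁻¹⁶ vs 3.93×10⁻¹⁵); the solution remains unsaturated and no precipitate forms.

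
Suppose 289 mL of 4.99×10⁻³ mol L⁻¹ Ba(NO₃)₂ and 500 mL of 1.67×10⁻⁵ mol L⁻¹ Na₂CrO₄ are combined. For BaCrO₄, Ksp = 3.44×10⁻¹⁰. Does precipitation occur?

Yes

The combined volume is 789 mL.
[Ba²⁺] = (4.99×10⁻³)(289)/789 = 1.83×10⁻³ mol L⁻¹
[CrO₄²⁻] = (1.67×10⁻⁵)(500)/789 = 1.06×10⁻⁵ mol L⁻¹
Q = [Ba²⁺][CrO₄²⁻] = 1.93×10⁻⁸
Q = 1.93×10⁻⁸ > Ksp = 3.44×10⁻¹⁰, so the solution is supersaturated and BaCrO₄ precipitates.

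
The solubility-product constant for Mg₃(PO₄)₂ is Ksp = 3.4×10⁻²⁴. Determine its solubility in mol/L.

7.9×10⁻⁶ M

Mg₃(PO₄)₂(s) ⇌ 3 Mg²⁺(aq) + 2 PO₄³⁻(aq)
Let s be the molar solubility. Then [Mg²⁺] = 3s and [PO₄³⁻] = 2s.
Ksp = [Mg²⁺]^3[PO₄³⁻]^2 = (3s)^3 · (2s)^2 = 108s^5
108s^5 = 3.4×10⁻²⁴  ⇒  s^5 = 3.1×10⁻²⁶
s = 7.9×10⁻⁶ mol/L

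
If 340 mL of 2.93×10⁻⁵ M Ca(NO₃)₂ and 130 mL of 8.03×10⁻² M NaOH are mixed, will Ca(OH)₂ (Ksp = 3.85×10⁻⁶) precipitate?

The combined volume is 470 mL.
[Ca²⁺] = (2.93×10⁻⁵)(340)/470 = 2.12×10⁻⁵ M
[OH⁻] = (8.03×10⁻²)(130)/470 = 2.22×10⁻² M
Q = [Ca²⁺][OH⁻]^2 = 1.05×10⁻⁸
Since Q (1.05×10⁻⁸) is less than Ksp (3.85×10⁻⁶), no Ca(OH)₂ precipitates.

No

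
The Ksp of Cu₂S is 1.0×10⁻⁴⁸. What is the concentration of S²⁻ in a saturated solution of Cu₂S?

Cu₂S(s) ⇌ 2 Cu⁺(aq) + S²⁻(aq)
For each mole of Cu₂S that dissolves per liter, [Cu⁺] = 2s and [S²⁻] = s; let s denote this solubility.
Ksp = [Cu⁺]^2[S²⁻] = (2s)^2 · s = 4s^3 = 1.0×10⁻⁴⁸
s = 6.3×10⁻¹⁷ mol L⁻¹
[S²⁻] = s = 6.3×10⁻¹⁷ mol L⁻¹

6.3×10⁻¹⁷ M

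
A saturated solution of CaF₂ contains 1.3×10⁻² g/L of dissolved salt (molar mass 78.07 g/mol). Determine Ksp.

Molar solubility s = (1.3×10⁻² g/L) / (78.07 g/mol) = 1.665×10⁻⁴ mol/L
CaF₂(s) ⇌ Ca²⁺(aq) + 2 F⁻(aq)
With molar solubility s: [Ca²⁺] = s, [F⁻] = 2s.
Ksp = [Ca²⁺][F⁻]^2 = s · (2s)^2 = 4s^3
Ksp = 4 × (1.665×10⁻⁴)^3 = 1.8×10⁻¹¹

Ksp = 1.8×10⁻¹¹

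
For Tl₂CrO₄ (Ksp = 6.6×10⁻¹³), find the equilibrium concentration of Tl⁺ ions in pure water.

1.1×10⁻⁴ M

Tl₂CrO₄(s) ⇌ 2 Tl⁺(aq) + CrO₄²⁻(aq)
For each mole of Tl₂CrO₄ that dissolves per liter, [Tl⁺] = 2s and [CrO₄²⁻] = s; let s denote this solubility.
Ksp = [Tl⁺]^2[CrO₄²⁻] = (2s)^2 · s = 4s^3 = 6.6×10⁻¹³
s = 5.5×10⁻⁵ mol/L
[Tl⁺] = 2s = 1.1×10⁻⁴ mol/L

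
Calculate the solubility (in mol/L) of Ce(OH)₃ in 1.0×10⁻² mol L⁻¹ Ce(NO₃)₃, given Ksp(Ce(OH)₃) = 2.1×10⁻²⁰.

4.3×10⁻⁷ M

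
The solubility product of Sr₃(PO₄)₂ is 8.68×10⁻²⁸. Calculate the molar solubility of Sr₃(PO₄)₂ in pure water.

1.52×10⁻⁶ M

Sr₃(PO₄)₂(s) ⇌ 3 Sr²⁺(aq) + 2 PO₄³⁻(aq)
Let s be the molar solubility. Then [Sr²⁺] = 3s and [PO₄³⁻] = 2s.
Ksp = [Sr²⁺]^3[PO₄³⁻]^2 = (3s)^3 · (2s)^2 = 108s^5
108s^5 = 8.68×10⁻²⁸  ⇒  s^5 = 8.04×10⁻³⁰
Taking the 5th root, s = 1.52×10⁻⁶ mol L⁻¹.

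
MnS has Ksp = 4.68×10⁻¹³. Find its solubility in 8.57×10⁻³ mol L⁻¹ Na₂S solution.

5.46×10⁻¹¹ M

MnS(s) ⇌ Mn²⁺(aq) + S²⁻(aq)
With S²⁻ already at 8.57×10⁻³ mol L⁻¹ and s small, take [S²⁻] ≈ 8.57×10⁻³ mol L⁻¹ and [Mn²⁺] = s.
Ksp = [Mn²⁺][S²⁻] = s(8.57×10⁻³)
s = 4.68×10⁻¹³ / (8.57×10⁻³) = 5.46×10⁻¹¹
s = 5.46×10⁻¹¹ mol L⁻¹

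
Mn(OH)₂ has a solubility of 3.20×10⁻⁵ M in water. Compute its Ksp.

Ksp = 1.31×10⁻¹³

Mn(OH)₂(s) ⇌ Mn²⁺(aq) + 2 OH⁻(aq)
Call the molar solubility s, so that [Mn²⁺] = s and [OH⁻] = 2s.
Ksp = [Mn²⁺][OH⁻]^2 = s · (2s)^2 = 4s^3
Ksp = 4 × (3.20×10⁻⁵)^3 = 1.31×10⁻¹³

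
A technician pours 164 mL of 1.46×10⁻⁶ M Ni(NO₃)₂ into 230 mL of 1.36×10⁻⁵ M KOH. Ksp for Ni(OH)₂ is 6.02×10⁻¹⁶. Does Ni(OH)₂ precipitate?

No

Total volume after mixing = 164 + 230 = 394 mL.
[Ni²⁺] = (1.46×10⁻⁶)(164)/394 = 6.08×10⁻⁷ M
[OH⁻] = (1.36×10⁻⁵)(230)/394 = 7.94×10⁻⁶ M
Q = [Ni²⁺][OH⁻]^2 = 3.83×10⁻¹⁷
Q < Ksp (3.83×10⁻¹⁷ vs 6.02×10⁻¹⁶); the solution remains unsaturated and no precipitate forms.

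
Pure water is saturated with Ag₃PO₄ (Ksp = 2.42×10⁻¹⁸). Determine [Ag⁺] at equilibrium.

5.19×10⁻⁵ M

Ag₃PO₄(s) ⇌ 3 Ag⁺(aq) + PO₄³⁻(aq)
With molar solubility s: [Ag⁺] = 3s, [PO₄³⁻] = s.
Ksp = [Ag⁺]^3[PO₄³⁻] = (3s)^3 · s = 27s^4 = 2.42×10⁻¹⁸
s = 1.73×10⁻⁵ M
[Ag⁺] = 3s = 5.19×10⁻⁵ M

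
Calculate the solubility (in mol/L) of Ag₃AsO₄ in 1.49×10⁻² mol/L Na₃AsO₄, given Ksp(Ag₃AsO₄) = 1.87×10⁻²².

Ag₃AsO₄(s) ⇌ 3 Ag⁺(aq) + AsO₄³⁻(aq)
The solution already contains AsO₄³⁻ at 1.49×10⁻² mol/L. Let s be the molar solubility of Ag₃AsO₄.
[AsO₄³⁻] ≈ 1.49×10⁻² mol/L (common ion dominates); [Ag⁺] = 3s.
Ksp = [Ag⁺]^3[AsO₄³⁻] = (3s)^3(1.49×10⁻²)
(3s)^3 = 1.87×10⁻²² / (1.49×10⁻²) = 1.26×10⁻²⁰
s = 7.75×10⁻⁸ mol/L

7.75×10⁻⁸ M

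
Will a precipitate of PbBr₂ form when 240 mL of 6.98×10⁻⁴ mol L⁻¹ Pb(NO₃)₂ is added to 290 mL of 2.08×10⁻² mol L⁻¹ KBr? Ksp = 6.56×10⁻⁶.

Total volume after mixing = 240 + 290 = 530 mL.
[Pb²⁺] = (6.98×10⁻⁴)(240)/530 = 3.16×10⁻⁴ mol L⁻¹
[Br⁻] = (2.08×10⁻²)(290)/530 = 1.14×10⁻² mol L⁻¹
Q = [Pb²⁺][Br⁻]^2 = 4.09×10⁻⁸
Q = 4.09×10⁻⁸ < Ksp = 6.56×10⁻⁶, so the solution is unsaturated and no precipitate forms.

No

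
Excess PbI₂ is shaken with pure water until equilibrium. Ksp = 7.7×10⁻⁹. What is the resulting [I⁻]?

2.5×10⁻³ M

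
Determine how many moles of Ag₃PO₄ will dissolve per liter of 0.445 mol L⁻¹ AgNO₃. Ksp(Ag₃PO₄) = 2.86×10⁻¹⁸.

3.25×10⁻¹⁷ M

Ag₃PO₄(s) ⇌ 3 Ag⁺(aq) + PO₄³⁻(aq)
The solution already contains Ag⁺ at 0.445 mol L⁻¹. Let s be the molar solubility of Ag₃PO₄.
[Ag⁺] ≈ 0.445 mol L⁻¹ (common ion dominates); [PO₄³⁻] = s.
Ksp = [Ag⁺]^3[PO₄³⁻] = (0.445)^3s
s = 2.86×10⁻¹⁸ / (0.445)^3 = 3.25×10⁻¹⁷
s = 3.25×10⁻¹⁷ mol L⁻¹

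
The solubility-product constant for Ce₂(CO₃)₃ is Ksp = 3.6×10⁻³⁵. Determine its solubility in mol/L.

Ce₂(CO₃)₃(s) ⇌ 2 Ce³⁺(aq) + 3 CO₃²⁻(aq)
With molar solubility s: [Ce³⁺] = 2s, [CO₃²⁻] = 3s.
Ksp = [Ce³⁺]^2[CO₃²⁻]^3 = (2s)^2 · (3s)^3 = 108s^5
108s^5 = 3.6×10⁻³⁵  ⇒  s^5 = 3.3×10⁻³⁷
s = (3.3×10⁻³⁷)^(1/5) = 5.1×10⁻⁸ mol/L

5.1×10⁻⁸ M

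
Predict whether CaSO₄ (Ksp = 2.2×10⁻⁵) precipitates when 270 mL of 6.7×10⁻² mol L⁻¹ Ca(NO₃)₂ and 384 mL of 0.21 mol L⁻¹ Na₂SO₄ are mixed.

Yes

Total volume after mixing = 270 + 384 = 654 mL.
[Ca²⁺] = (6.7×10⁻²)(270)/654 = 2.8×10⁻² mol L⁻¹
[SO₄²⁻] = (0.21)(384)/654 = 0.12 mol L⁻¹
Q = [Ca²⁺][SO₄²⁻] = 3.4×10⁻³
Since Q (3.4×10⁻³) exceeds Ksp (2.2×10⁻⁵), CaSO₄ will precipitate.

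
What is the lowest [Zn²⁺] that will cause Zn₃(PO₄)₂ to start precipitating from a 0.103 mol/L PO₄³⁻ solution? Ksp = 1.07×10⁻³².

1.00×10⁻¹⁰ M

Precipitation of each salt begins when its ion product equals Ksp.
Zn₃(PO₄)₂(s) ⇌ 3 Zn²⁺(aq) + 2 PO₄³⁻(aq)
Ksp = [Zn²⁺]^3[PO₄³⁻]^2 = [Zn²⁺]^3(0.103)^2
[Zn²⁺]^3 = 1.07×10⁻³² / (0.103)^2 = 1.01×10⁻³⁰
[Zn²⁺] = 1.00×10⁻¹⁰ mol/L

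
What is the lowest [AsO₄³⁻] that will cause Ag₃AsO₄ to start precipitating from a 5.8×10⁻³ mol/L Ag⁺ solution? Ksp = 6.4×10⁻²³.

3.3×10⁻¹⁶ M

Precipitation begins when Q = Ksp.
Ag₃AsO₄(s) ⇌ 3 Ag⁺(aq) + AsO₄³⁻(aq)
Ksp = [Ag⁺]^3[AsO₄³⁻] = [AsO₄³⁻](5.8×10⁻³)^3
[AsO₄³⁻] = 6.4×10⁻²³ / (5.8×10⁻³)^3 = 3.3×10⁻¹⁶
[AsO₄³⁻] = 3.3×10⁻¹⁶ mol/L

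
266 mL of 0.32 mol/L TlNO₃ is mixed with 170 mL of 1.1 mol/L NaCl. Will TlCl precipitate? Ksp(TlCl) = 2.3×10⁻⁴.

Yes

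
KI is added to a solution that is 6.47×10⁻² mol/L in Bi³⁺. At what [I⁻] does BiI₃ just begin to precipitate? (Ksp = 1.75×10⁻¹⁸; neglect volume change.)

3.00×10⁻⁶ M

Each salt precipitates once Q = Ksp for that salt.
BiI₃(s) ⇌ Bi³⁺(aq) + 3 I⁻(aq)
Ksp = [Bi³⁺][I⁻]^3 = [I⁻]^3(6.47×10⁻²)
[I⁻]^3 = 1.75×10⁻¹⁸ / (6.47×10⁻²) = 2.70×10⁻¹⁷
[I⁻] = 3.00×10⁻⁶ mol/L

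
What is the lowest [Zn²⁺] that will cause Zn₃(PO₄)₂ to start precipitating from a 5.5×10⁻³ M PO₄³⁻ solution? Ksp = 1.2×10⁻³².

7.3×10⁻¹⁰ M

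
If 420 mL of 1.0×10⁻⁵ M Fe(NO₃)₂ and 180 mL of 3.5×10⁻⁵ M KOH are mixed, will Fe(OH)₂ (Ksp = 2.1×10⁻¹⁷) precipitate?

Yes

The combined volume is 600 mL.
[Fe²⁺] = (1.0×10⁻⁵)(420)/600 = 7.0×10⁻⁶ M
[OH⁻] = (3.5×10⁻⁵)(180)/600 = 1.1×10⁻⁵ M
Q = [Fe²⁺][OH⁻]^2 = 7.7×10⁻¹⁶
Q = 7.7×10⁻¹⁶ > Ksp = 2.1×10⁻¹⁷, so the solution is supersaturated and Fe(OH)₂ precipitates.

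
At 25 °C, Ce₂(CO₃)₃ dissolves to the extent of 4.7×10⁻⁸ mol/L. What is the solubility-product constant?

Ce₂(CO₃)₃(s) ⇌ 2 Ce³⁺(aq) + 3 CO₃²⁻(aq)
If s mol/L of Ce₂(CO₃)₃ dissolves, [Ce³⁺] = 2s and [CO₃²⁻] = 3s.
Ksp = [Ce³⁺]^2[CO₃²⁻]^3 = (2s)^2 · (3s)^3 = 108s^5
Ksp = 108 × (4.7×10⁻⁸)^5 = 2.5×10⁻³⁵

Ksp = 2.5×10⁻³⁵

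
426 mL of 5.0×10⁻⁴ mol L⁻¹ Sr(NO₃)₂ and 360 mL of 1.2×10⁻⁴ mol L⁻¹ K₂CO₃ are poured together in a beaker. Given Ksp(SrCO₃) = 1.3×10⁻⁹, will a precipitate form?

Yes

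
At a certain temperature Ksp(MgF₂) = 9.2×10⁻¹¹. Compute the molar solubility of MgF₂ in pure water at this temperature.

2.8×10⁻⁴ M

MgF₂(s) ⇌ Mg²⁺(aq) + 2 F⁻(aq)
For each mole of MgF₂ that dissolves per liter, [Mg²⁺] = s and [F⁻] = 2s; let s denote this solubility.
Ksp = [Mg²⁺][F⁻]^2 = s · (2s)^2 = 4s^3
4s^3 = 9.2×10⁻¹¹  ⇒  s^3 = 2.3×10⁻¹¹
s = (2.3×10⁻¹¹)^(1/3) = 2.8×10⁻⁴ mol/L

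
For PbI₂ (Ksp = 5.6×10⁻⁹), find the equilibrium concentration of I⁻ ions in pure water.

2.2×10⁻³ M

PbI₂(s) ⇌ Pb²⁺(aq) + 2 I⁻(aq)
With molar solubility s: [Pb²⁺] = s, [I⁻] = 2s.
Ksp = [Pb²⁺][I⁻]^2 = s · (2s)^2 = 4s^3 = 5.6×10⁻⁹
s = 1.1×10⁻³ mol L⁻¹
[I⁻] = 2s = 2.2×10⁻³ mol L⁻¹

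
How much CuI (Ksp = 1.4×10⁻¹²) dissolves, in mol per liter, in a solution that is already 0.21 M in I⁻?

6.7×10⁻¹² M

CuI(s) ⇌ Cu⁺(aq) + I⁻(aq)
I⁻ is already present at 0.21 M. If s mol/L of CuI dissolves, [Cu⁺] = s while [I⁻] ≈ 0.21 M.
Ksp = [Cu⁺][I⁻] = s(0.21)
s = 1.4×10⁻¹² / (0.21) = 6.7×10⁻¹²
s = 6.7×10⁻¹² M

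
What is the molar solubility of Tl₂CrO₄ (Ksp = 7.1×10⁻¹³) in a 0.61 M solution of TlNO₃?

Tl₂CrO₄(s) ⇌ 2 Tl⁺(aq) + CrO₄²⁻(aq)
Tl⁺ is already present at 0.61 M. If s mol/L of Tl₂CrO₄ dissolves, [CrO₄²⁻] = s while [Tl⁺] ≈ 0.61 M.
Ksp = [Tl⁺]^2[CrO₄²⁻] = (0.61)^2s
s = 7.1×10⁻¹³ / (0.61)^2 = 1.9×10⁻¹²
s = 1.9×10⁻¹² M

1.9×10⁻¹² M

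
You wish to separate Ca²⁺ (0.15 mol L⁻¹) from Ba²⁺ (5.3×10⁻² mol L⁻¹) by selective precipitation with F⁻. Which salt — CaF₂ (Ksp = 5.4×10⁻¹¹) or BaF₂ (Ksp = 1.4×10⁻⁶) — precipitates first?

CaF₂

Precipitation of each salt begins when its ion product equals Ksp.
For CaF₂: [F⁻] = (Ksp/[Ca²⁺])^(1/2) = 1.9×10⁻⁵ mol L⁻¹
For BaF₂: [F⁻] = (Ksp/[Ba²⁺])^(1/2) = 5.1×10⁻³ mol L⁻¹
Since CaF₂ needs less F⁻ to reach saturation, it precipitates first.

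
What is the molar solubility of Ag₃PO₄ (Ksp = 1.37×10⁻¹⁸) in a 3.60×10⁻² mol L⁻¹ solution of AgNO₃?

2.94×10⁻¹⁴ M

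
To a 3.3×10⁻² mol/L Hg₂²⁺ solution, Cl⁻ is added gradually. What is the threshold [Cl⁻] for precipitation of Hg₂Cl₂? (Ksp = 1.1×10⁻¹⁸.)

Precipitation of each salt begins when its ion product equals Ksp.
Hg₂Cl₂(s) ⇌ Hg₂²⁺(aq) + 2 Cl⁻(aq)
Ksp = [Hg₂²⁺][Cl⁻]^2 = [Cl⁻]^2(3.3×10⁻²)
[Cl⁻]^2 = 1.1×10⁻¹⁸ / (3.3×10⁻²) = 3.3×10⁻¹⁷
[Cl⁻] = 5.8×10⁻⁹ mol/L

5.8×10⁻⁹ M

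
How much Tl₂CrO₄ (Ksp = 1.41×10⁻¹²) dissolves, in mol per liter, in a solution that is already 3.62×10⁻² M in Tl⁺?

Tl₂CrO₄(s) ⇌ 2 Tl⁺(aq) + CrO₄²⁻(aq)
With Tl⁺ already at 3.62×10⁻² M and s small, take [Tl⁺] ≈ 3.62×10⁻² M and [CrO₄²⁻] = s.
Ksp = [Tl⁺]^2[CrO₄²⁻] = (3.62×10⁻²)^2s
s = 1.41×10⁻¹² / (3.62×10⁻²)^2 = 1.08×10⁻⁹
s = 1.08×10⁻⁹ M

1.08×10⁻⁹ M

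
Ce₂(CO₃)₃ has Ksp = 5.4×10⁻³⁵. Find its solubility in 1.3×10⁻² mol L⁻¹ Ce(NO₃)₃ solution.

Ce₂(CO₃)₃(s) ⇌ 2 Ce³⁺(aq) + 3 CO₃²⁻(aq)
The solution already contains Ce³⁺ at 1.3×10⁻² mol L⁻¹. Let s be the molar solubility of Ce₂(CO₃)₃.
[Ce³⁺] ≈ 1.3×10⁻² mol L⁻¹ (common ion dominates); [CO₃²⁻] = 3s.
Ksp = [Ce³⁺]^2[CO₃²⁻]^3 = (1.3×10⁻²)^2(3s)^3
(3s)^3 = 5.4×10⁻³⁵ / (1.3×10⁻²)^2 = 3.2×10⁻³¹
s = 2.3×10⁻¹¹ mol L⁻¹

2.3×10⁻¹¹ M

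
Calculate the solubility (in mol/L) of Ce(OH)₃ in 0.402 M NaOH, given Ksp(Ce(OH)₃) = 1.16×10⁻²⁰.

Ce(OH)₃(s) ⇌ Ce³⁺(aq) + 3 OH⁻(aq)
OH⁻ is already present at 0.402 M. If s mol/L of Ce(OH)₃ dissolves, [Ce³⁺] = s while [OH⁻] ≈ 0.402 M.
Ksp = [Ce³⁺][OH⁻]^3 = s(0.402)^3
s = 1.16×10⁻²⁰ / (0.402)^3 = 1.79×10⁻¹⁹
s = 1.79×10⁻¹⁹ M

1.79×10⁻¹⁹ M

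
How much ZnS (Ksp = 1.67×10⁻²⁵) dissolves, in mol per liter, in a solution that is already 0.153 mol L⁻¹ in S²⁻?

ZnS(s) ⇌ Zn²⁺(aq) + S²⁻(aq)
Let s be the solubility of ZnS here. The common ion gives [S²⁻] ≈ 0.153 mol L⁻¹, and [Zn²⁺] = s.
Ksp = [Zn²⁺][S²⁻] = s(0.153)
s = 1.67×10⁻²⁵ / (0.153) = 1.09×10⁻²⁴
s = 1.09×10⁻²⁴ mol L⁻¹

1.09×10⁻²⁴ M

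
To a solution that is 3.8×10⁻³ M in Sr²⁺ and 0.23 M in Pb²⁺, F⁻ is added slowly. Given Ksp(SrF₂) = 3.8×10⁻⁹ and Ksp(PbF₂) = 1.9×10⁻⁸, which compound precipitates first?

PbF₂

Precipitation of each salt begins when its ion product equals Ksp.
For SrF₂: [F⁻] = (Ksp/[Sr²⁺])^(1/2) = 1.0×10⁻³ M
For PbF₂: [F⁻] = (Ksp/[Pb²⁺])^(1/2) = 2.9×10⁻⁴ M
Since PbF₂ needs less F⁻ to reach saturation, it precipitates first.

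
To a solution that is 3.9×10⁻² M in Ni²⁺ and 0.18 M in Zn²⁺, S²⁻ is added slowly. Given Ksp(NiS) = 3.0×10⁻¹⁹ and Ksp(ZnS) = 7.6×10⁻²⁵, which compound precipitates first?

Each salt precipitates once Q = Ksp for that salt.
For NiS: [S²⁻] = (Ksp/[Ni²⁺]) = 7.7×10⁻¹⁸ M
For ZnS: [S²⁻] = (Ksp/[Zn²⁺]) = 4.2×10⁻²⁴ M
Since ZnS needs less S²⁻ to reach saturation, it precipitates first.

ZnS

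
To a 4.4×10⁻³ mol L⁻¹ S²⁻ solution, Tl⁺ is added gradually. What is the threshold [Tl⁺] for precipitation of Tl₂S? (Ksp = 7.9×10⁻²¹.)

1.3×10⁻⁹ M

Precipitation of each salt begins when its ion product equals Ksp.
Tl₂S(s) ⇌ 2 Tl⁺(aq) + S²⁻(aq)
Ksp = [Tl⁺]^2[S²⁻] = [Tl⁺]^2(4.4×10⁻³)
[Tl⁺]^2 = 7.9×10⁻²¹ / (4.4×10⁻³) = 1.8×10⁻¹⁸
[Tl⁺] = 1.3×10⁻⁹ mol L⁻¹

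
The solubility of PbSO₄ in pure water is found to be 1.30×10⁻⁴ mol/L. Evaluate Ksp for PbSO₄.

PbSO₄(s) ⇌ Pb²⁺(aq) + SO₄²⁻(aq)
Call the molar solubility s, so that [Pb²⁺] = s and [SO₄²⁻] = s.
Ksp = [Pb²⁺][SO₄²⁻] = s · s = s^2
Ksp = (1.30×10⁻⁴)^2 = 1.69×10⁻⁸

Ksp = 1.69×10⁻⁸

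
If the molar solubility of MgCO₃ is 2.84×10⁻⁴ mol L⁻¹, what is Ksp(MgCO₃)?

MgCO₃(s) ⇌ Mg²⁺(aq) + CO₃²⁻(aq)
Let s be the molar solubility. Then [Mg²⁺] = s and [CO₃²⁻] = s.
Ksp = [Mg²⁺][CO₃²⁻] = s · s = s^2
Ksp = (2.84×10⁻⁴)^2 = 8.07×10⁻⁸

Ksp = 8.07×10⁻⁸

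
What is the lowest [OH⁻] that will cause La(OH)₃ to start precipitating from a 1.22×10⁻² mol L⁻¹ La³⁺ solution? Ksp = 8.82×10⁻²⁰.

1.93×10⁻⁶ M

Precipitation begins when Q = Ksp.
La(OH)₃(s) ⇌ La³⁺(aq) + 3 OH⁻(aq)
Ksp = [La³⁺][OH⁻]^3 = [OH⁻]^3(1.22×10⁻²)
[OH⁻]^3 = 8.82×10⁻²⁰ / (1.22×10⁻²) = 7.23×10⁻¹⁸
[OH⁻] = 1.93×10⁻⁶ mol L⁻¹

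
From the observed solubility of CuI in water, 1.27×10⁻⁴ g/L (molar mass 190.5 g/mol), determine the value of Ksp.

s = (1.27×10⁻⁴ g L⁻¹)/(190.5 g mol⁻¹) = 6.6667×10⁻⁷ M
CuI(s) ⇌ Cu⁺(aq) + I⁻(aq)
With molar solubility s: [Cu⁺] = s, [I⁻] = s.
Ksp = [Cu⁺][I⁻] = s · s = s^2
Ksp = (6.6667×10⁻⁷)^2 = 4.44×10⁻¹³

Ksp = 4.44×10⁻¹³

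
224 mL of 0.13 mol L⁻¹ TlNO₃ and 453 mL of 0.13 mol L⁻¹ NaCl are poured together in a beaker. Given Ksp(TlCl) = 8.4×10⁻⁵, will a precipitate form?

After mixing, V = 224 mL + 453 mL = 677 mL.
[Tl⁺] = (0.13)(224)/677 = 4.3×10⁻² mol L⁻¹
[Cl⁻] = (0.13)(453)/677 = 8.7×10⁻² mol L⁻¹
Q = [Tl⁺][Cl⁻] = 3.7×10⁻³
Q = 3.7×10⁻³ > Ksp = 8.4×10⁻⁵, so the solution is supersaturated and TlCl precipitates.

Yes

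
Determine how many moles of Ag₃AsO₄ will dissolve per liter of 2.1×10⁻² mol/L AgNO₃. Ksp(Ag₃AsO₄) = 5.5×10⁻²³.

Ag₃AsO₄(s) ⇌ 3 Ag⁺(aq) + AsO₄³⁻(aq)
Ag⁺ is already present at 2.1×10⁻² mol/L. If s mol/L of Ag₃AsO₄ dissolves, [AsO₄³⁻] = s while [Ag⁺] ≈ 2.1×10⁻² mol/L.
Ksp = [Ag⁺]^3[AsO₄³⁻] = (2.1×10⁻²)^3s
s = 5.5×10⁻²³ / (2.1×10⁻²)^3 = 5.9×10⁻¹⁸
s = 5.9×10⁻¹⁸ mol/L

5.9×10⁻¹⁸ M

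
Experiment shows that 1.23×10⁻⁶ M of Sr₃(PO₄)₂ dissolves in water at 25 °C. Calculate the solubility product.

Ksp = 3.04×10⁻²⁸

Sr₃(PO₄)₂(s) ⇌ 3 Sr²⁺(aq) + 2 PO₄³⁻(aq)
If s mol/L of Sr₃(PO₄)₂ dissolves, [Sr²⁺] = 3s and [PO₄³⁻] = 2s.
Ksp = [Sr²⁺]^3[PO₄³⁻]^2 = (3s)^3 · (2s)^2 = 108s^5
Ksp = 108 × (1.23×10⁻⁶)^5 = 3.04×10⁻²⁸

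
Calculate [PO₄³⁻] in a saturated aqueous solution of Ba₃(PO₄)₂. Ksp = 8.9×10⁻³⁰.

1.2×10⁻⁶ M

Ba₃(PO₄)₂(s) ⇌ 3 Ba²⁺(aq) + 2 PO₄³⁻(aq)
If s mol/L of Ba₃(PO₄)₂ dissolves, [Ba²⁺] = 3s and [PO₄³⁻] = 2s.
Ksp = [Ba²⁺]^3[PO₄³⁻]^2 = (3s)^3 · (2s)^2 = 108s^5 = 8.9×10⁻³⁰
s = 6.1×10⁻⁷ M
[PO₄³⁻] = 2s = 1.2×10⁻⁶ M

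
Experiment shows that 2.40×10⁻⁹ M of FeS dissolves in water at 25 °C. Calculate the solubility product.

Ksp = 5.76×10⁻¹⁸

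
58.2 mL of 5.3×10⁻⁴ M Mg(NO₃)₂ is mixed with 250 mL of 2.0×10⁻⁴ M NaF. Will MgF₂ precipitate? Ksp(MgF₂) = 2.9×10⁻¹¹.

No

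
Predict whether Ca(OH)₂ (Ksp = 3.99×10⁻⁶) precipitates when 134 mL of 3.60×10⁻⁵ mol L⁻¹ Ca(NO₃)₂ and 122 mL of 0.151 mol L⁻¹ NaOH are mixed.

After mixing, V = 134 mL + 122 mL = 256 mL.
[Ca²⁺] = (3.60×10⁻⁵)(134)/256 = 1.88×10⁻⁵ mol L⁻¹
[OH⁻] = (0.151)(122)/256 = 7.20×10⁻² mol L⁻¹
Q = [Ca²⁺][OH⁻]^2 = 9.76×10⁻⁸
Since Q (9.76×10⁻⁸) is less than Ksp (3.99×10⁻⁶), no Ca(OH)₂ precipitates.

No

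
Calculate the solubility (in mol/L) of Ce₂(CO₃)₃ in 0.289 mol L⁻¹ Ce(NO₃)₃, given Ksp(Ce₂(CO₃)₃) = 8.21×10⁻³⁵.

Ce₂(CO₃)₃(s) ⇌ 2 Ce³⁺(aq) + 3 CO₃²⁻(aq)
Let s be the solubility of Ce₂(CO₃)₃ here. The common ion gives [Ce³⁺] ≈ 0.289 mol L⁻¹, and [CO₃²⁻] = 3s.
Ksp = [Ce³⁺]^2[CO₃²⁻]^3 = (0.289)^2(3s)^3
(3s)^3 = 8.21×10⁻³⁵ / (0.289)^2 = 9.83×10⁻³⁴
s = 3.31×10⁻¹² mol L⁻¹

3.31×10⁻¹² M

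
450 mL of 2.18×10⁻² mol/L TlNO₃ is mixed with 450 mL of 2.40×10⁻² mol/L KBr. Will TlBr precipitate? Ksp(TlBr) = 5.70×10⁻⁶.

Yes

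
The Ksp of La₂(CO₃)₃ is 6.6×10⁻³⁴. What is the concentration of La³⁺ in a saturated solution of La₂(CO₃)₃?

La₂(CO₃)₃(s) ⇌ 2 La³⁺(aq) + 3 CO₃²⁻(aq)
If s mol/L of La₂(CO₃)₃ dissolves, [La³⁺] = 2s and [CO₃²⁻] = 3s.
Ksp = [La³⁺]^2[CO₃²⁻]^3 = (2s)^2 · (3s)^3 = 108s^5 = 6.6×10⁻³⁴
s = 9.1×10⁻⁸ M
[La³⁺] = 2s = 1.8×10⁻⁷ M

1.8×10⁻⁷ M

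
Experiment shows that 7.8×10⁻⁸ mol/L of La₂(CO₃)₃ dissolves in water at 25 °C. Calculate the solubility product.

Ksp = 3.1×10⁻³⁴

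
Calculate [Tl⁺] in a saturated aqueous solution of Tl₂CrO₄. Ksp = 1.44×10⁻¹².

1.42×10⁻⁴ M

Tl₂CrO₄(s) ⇌ 2 Tl⁺(aq) + CrO₄²⁻(aq)
Call the molar solubility s, so that [Tl⁺] = 2s and [CrO₄²⁻] = s.
Ksp = [Tl⁺]^2[CrO₄²⁻] = (2s)^2 · s = 4s^3 = 1.44×10⁻¹²
s = 7.11×10⁻⁵ mol/L
[Tl⁺] = 2s = 1.42×10⁻⁴ mol/L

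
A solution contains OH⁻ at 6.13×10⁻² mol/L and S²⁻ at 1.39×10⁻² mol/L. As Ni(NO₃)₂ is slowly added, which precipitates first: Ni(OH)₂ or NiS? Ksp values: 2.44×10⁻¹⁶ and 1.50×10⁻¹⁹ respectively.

NiS

Each salt precipitates once Q = Ksp for that salt.
For Ni(OH)₂: [Ni²⁺] = (Ksp/[OH⁻]^2) = 6.49×10⁻¹⁴ mol/L
For NiS: [Ni²⁺] = (Ksp/[S²⁻]) = 1.08×10⁻¹⁷ mol/L
NiS requires the lower [Ni²⁺], so it precipitates first.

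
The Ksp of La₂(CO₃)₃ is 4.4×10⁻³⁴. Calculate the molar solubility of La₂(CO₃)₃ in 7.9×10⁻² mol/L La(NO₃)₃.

1.4×10⁻¹¹ M

La₂(CO₃)₃(s) ⇌ 2 La³⁺(aq) + 3 CO₃²⁻(aq)
La³⁺ is already present at 7.9×10⁻² mol/L. If s mol/L of La₂(CO₃)₃ dissolves, [CO₃²⁻] = 3s while [La³⁺] ≈ 7.9×10⁻² mol/L.
Ksp = [La³⁺]^2[CO₃²⁻]^3 = (7.9×10⁻²)^2(3s)^3
(3s)^3 = 4.4×10⁻³⁴ / (7.9×10⁻²)^2 = 7.1×10⁻³²
s = 1.4×10⁻¹¹ mol/L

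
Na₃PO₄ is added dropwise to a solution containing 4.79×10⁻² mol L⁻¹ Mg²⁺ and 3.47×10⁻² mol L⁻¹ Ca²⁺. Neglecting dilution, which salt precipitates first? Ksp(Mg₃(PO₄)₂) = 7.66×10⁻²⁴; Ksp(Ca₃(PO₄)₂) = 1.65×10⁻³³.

Each salt precipitates once Q = Ksp for that salt.
For Mg₃(PO₄)₂: [PO₄³⁻] = (Ksp/[Mg²⁺]^3)^(1/2) = 2.64×10⁻¹⁰ mol L⁻¹
For Ca₃(PO₄)₂: [PO₄³⁻] = (Ksp/[Ca²⁺]^3)^(1/2) = 6.28×10⁻¹⁵ mol L⁻¹
Since Ca₃(PO₄)₂ needs less PO₄³⁻ to reach saturation, it precipitates first.

Ca₃(PO₄)₂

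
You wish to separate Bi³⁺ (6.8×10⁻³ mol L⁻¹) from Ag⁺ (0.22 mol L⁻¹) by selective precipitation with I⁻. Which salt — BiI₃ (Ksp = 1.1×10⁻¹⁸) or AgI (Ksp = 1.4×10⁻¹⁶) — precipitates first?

AgI

Each salt precipitates once Q = Ksp for that salt.
For BiI₃: [I⁻] = (Ksp/[Bi³⁺])^(1/3) = 5.4×10⁻⁶ mol L⁻¹
For AgI: [I⁻] = (Ksp/[Ag⁺]) = 6.4×10⁻¹⁶ mol L⁻¹
AgI requires the lower [I⁻], so it precipitates first.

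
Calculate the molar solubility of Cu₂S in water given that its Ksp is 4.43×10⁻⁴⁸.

Cu₂S(s) ⇌ 2 Cu⁺(aq) + S²⁻(aq)
For each mole of Cu₂S that dissolves per liter, [Cu⁺] = 2s and [S²⁻] = s; let s denote this solubility.
Ksp = [Cu⁺]^2[S²⁻] = (2s)^2 · s = 4s^3
4s^3 = 4.43×10⁻⁴⁸  ⇒  s^3 = 1.11×10⁻⁴⁸
s = (1.11×10⁻⁴⁸)^(1/3) = 1.03×10⁻¹⁶ M

1.03×10⁻¹⁶ M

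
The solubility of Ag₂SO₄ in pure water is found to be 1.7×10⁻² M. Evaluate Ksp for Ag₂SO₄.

Ag₂SO₄(s) ⇌ 2 Ag⁺(aq) + SO₄²⁻(aq)
Let s be the molar solubility. Then [Ag⁺] = 2s and [SO₄²⁻] = s.
Ksp = [Ag⁺]^2[SO₄²⁻] = (2s)^2 · s = 4s^3
Ksp = 4 × (1.7×10⁻²)^3 = 2.0×10⁻⁵

Ksp = 2.0×10⁻⁵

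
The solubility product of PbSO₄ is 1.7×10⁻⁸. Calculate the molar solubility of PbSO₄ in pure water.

1.3×10⁻⁴ M

PbSO₄(s) ⇌ Pb²⁺(aq) + SO₄²⁻(aq)
Let s be the molar solubility. Then [Pb²⁺] = s and [SO₄²⁻] = s.
Ksp = [Pb²⁺][SO₄²⁻] = s · s = s^2
s^2 = 1.7×10⁻⁸
Taking the 2nd root, s = 1.3×10⁻⁴ mol/L.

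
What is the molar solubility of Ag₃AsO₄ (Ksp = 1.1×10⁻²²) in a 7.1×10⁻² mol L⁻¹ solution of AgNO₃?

Ag₃AsO₄(s) ⇌ 3 Ag⁺(aq) + AsO₄³⁻(aq)
Ag⁺ is already present at 7.1×10⁻² mol L⁻¹. If s mol/L of Ag₃AsO₄ dissolves, [AsO₄³⁻] = s while [Ag⁺] ≈ 7.1×10⁻² mol L⁻¹.
Ksp = [Ag⁺]^3[AsO₄³⁻] = (7.1×10⁻²)^3s
s = 1.1×10⁻²² / (7.1×10⁻²)^3 = 3.1×10⁻¹⁹
s = 3.1×10⁻¹⁹ mol L⁻¹

3.1×10⁻¹⁹ M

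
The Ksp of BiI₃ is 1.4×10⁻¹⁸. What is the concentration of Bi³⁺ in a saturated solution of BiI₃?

1.5×10⁻⁵ M

BiI₃(s) ⇌ Bi³⁺(aq) + 3 I⁻(aq)
With molar solubility s: [Bi³⁺] = s, [I⁻] = 3s.
Ksp = [Bi³⁺][I⁻]^3 = s · (3s)^3 = 27s^4 = 1.4×10⁻¹⁸
s = 1.5×10⁻⁵ mol L⁻¹
[Bi³⁺] = s = 1.5×10⁻⁵ mol L⁻¹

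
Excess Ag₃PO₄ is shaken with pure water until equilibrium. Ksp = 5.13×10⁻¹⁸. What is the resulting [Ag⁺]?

Ag₃PO₄(s) ⇌ 3 Ag⁺(aq) + PO₄³⁻(aq)
Call the molar solubility s, so that [Ag⁺] = 3s and [PO₄³⁻] = s.
Ksp = [Ag⁺]^3[PO₄³⁻] = (3s)^3 · s = 27s^4 = 5.13×10⁻¹⁸
s = 2.09×10⁻⁵ mol/L
[Ag⁺] = 3s = 6.26×10⁻⁵ mol/L

6.26×10⁻⁵ M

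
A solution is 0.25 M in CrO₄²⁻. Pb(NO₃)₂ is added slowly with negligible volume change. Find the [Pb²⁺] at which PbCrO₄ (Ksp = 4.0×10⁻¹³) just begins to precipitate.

1.6×10⁻¹² M

Each salt precipitates once Q = Ksp for that salt.
PbCrO₄(s) ⇌ Pb²⁺(aq) + CrO₄²⁻(aq)
Ksp = [Pb²⁺][CrO₄²⁻] = [Pb²⁺](0.25)
[Pb²⁺] = 4.0×10⁻¹³ / (0.25) = 1.6×10⁻¹²
[Pb²⁺] = 1.6×10⁻¹² M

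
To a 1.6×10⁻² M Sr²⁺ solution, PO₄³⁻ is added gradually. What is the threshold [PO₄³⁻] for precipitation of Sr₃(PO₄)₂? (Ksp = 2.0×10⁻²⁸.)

Precipitation begins when Q = Ksp.
Sr₃(PO₄)₂(s) ⇌ 3 Sr²⁺(aq) + 2 PO₄³⁻(aq)
Ksp = [Sr²⁺]^3[PO₄³⁻]^2 = [PO₄³⁻]^2(1.6×10⁻²)^3
[PO₄³⁻]^2 = 2.0×10⁻²⁸ / (1.6×10⁻²)^3 = 4.9×10⁻²³
[PO₄³⁻] = 7.0×10⁻¹² M

7.0×10⁻¹² M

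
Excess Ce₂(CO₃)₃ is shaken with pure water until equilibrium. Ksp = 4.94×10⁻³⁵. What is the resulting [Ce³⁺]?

1.08×10⁻⁷ M

Ce₂(CO₃)₃(s) ⇌ 2 Ce³⁺(aq) + 3 CO₃²⁻(aq)
Let s be the molar solubility. Then [Ce³⁺] = 2s and [CO₃²⁻] = 3s.
Ksp = [Ce³⁺]^2[CO₃²⁻]^3 = (2s)^2 · (3s)^3 = 108s^5 = 4.94×10⁻³⁵
s = 5.40×10⁻⁸ mol/L
[Ce³⁺] = 2s = 1.08×10⁻⁷ mol/L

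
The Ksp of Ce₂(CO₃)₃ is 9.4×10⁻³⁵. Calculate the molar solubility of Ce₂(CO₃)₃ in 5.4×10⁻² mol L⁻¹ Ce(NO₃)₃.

1.1×10⁻¹¹ M

Ce₂(CO₃)₃(s) ⇌ 2 Ce³⁺(aq) + 3 CO₃²⁻(aq)
The solution already contains Ce³⁺ at 5.4×10⁻² mol L⁻¹. Let s be the molar solubility of Ce₂(CO₃)₃.
[Ce³⁺] ≈ 5.4×10⁻² mol L⁻¹ (common ion dominates); [CO₃²⁻] = 3s.
Ksp = [Ce³⁺]^2[CO₃²⁻]^3 = (5.4×10⁻²)^2(3s)^3
(3s)^3 = 9.4×10⁻³⁵ / (5.4×10⁻²)^2 = 3.2×10⁻³²
s = 1.1×10⁻¹¹ mol L⁻¹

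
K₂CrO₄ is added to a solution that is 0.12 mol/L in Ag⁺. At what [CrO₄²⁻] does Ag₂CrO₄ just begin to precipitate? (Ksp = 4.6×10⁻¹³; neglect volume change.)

3.2×10⁻¹¹ M

Precipitation of each salt begins when its ion product equals Ksp.
Ag₂CrO₄(s) ⇌ 2 Ag⁺(aq) + CrO₄²⁻(aq)
Ksp = [Ag⁺]^2[CrO₄²⁻] = [CrO₄²⁻](0.12)^2
[CrO₄²⁻] = 4.6×10⁻¹³ / (0.12)^2 = 3.2×10⁻¹¹
[CrO₄²⁻] = 3.2×10⁻¹¹ mol/L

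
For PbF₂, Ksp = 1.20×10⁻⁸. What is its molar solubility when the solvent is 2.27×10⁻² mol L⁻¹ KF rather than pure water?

2.33×10⁻⁵ M

PbF₂(s) ⇌ Pb²⁺(aq) + 2 F⁻(aq)
With F⁻ already at 2.27×10⁻² mol L⁻¹ and s small, take [F⁻] ≈ 2.27×10⁻² mol L⁻¹ and [Pb²⁺] = s.
Ksp = [Pb²⁺][F⁻]^2 = s(2.27×10⁻²)^2
s = 1.20×10⁻⁸ / (2.27×10⁻²)^2 = 2.33×10⁻⁵
s = 2.33×10⁻⁵ mol L⁻¹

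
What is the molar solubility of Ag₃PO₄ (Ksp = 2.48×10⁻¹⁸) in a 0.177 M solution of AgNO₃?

4.47×10⁻¹⁶ M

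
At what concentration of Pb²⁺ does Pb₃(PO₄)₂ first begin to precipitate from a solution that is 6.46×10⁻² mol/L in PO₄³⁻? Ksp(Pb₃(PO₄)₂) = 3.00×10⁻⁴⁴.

The threshold for precipitation is Q = Ksp.
Pb₃(PO₄)₂(s) ⇌ 3 Pb²⁺(aq) + 2 PO₄³⁻(aq)
Ksp = [Pb²⁺]^3[PO₄³⁻]^2 = [Pb²⁺]^3(6.46×10⁻²)^2
[Pb²⁺]^3 = 3.00×10⁻⁴⁴ / (6.46×10⁻²)^2 = 7.19×10⁻⁴²
[Pb²⁺] = 1.93×10⁻¹⁴ mol/L

1.93×10⁻¹⁴ M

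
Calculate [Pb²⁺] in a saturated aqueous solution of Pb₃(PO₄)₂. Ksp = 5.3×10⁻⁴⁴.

2.6×10⁻⁹ M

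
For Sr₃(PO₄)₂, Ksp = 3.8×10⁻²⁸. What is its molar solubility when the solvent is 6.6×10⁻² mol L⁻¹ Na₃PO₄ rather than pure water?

1.5×10⁻⁹ M

Sr₃(PO₄)₂(s) ⇌ 3 Sr²⁺(aq) + 2 PO₄³⁻(aq)
Let s be the solubility of Sr₃(PO₄)₂ here. The common ion gives [PO₄³⁻] ≈ 6.6×10⁻² mol L⁻¹, and [Sr²⁺] = 3s.
Ksp = [Sr²⁺]^3[PO₄³⁻]^2 = (3s)^3(6.6×10⁻²)^2
(3s)^3 = 3.8×10⁻²⁸ / (6.6×10⁻²)^2 = 8.7×10⁻²⁶
s = 1.5×10⁻⁹ mol L⁻¹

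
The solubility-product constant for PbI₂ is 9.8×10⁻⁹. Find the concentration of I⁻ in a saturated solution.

PbI₂(s) ⇌ Pb²⁺(aq) + 2 I⁻(aq)
Call the molar solubility s, so that [Pb²⁺] = s and [I⁻] = 2s.
Ksp = [Pb²⁺][I⁻]^2 = s · (2s)^2 = 4s^3 = 9.8×10⁻⁹
s = 1.3×10⁻³ mol L⁻¹
[I⁻] = 2s = 2.7×10⁻³ mol L⁻¹

2.7×10⁻³ M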